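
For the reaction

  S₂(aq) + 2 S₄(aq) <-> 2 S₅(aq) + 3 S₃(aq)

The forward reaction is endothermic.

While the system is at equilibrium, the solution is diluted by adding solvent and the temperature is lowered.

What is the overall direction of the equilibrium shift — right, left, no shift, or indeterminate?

cannot be determined

Dilution lowers every aqueous concentration by the same factor. Δn_aq = 5 − 3 = +2, so the system shifts toward the side with more dissolved moles — to the right.
The forward reaction is endothermic. Lowering T favours the exothermic direction — shift to the left.
The individual effects push in opposite directions; without quantitative information the net direction cannot be determined.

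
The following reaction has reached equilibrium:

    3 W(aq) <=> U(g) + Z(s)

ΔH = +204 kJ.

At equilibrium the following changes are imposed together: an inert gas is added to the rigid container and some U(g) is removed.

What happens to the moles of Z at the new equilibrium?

increases

At constant volume, adding an inert gas leaves every reacting species' partial pressure unchanged, so Q is unchanged — no shift from this change.
Removing U (g), a product, drives the reaction to the right.
The net shift is to the right. Z is a product, so its amount increases.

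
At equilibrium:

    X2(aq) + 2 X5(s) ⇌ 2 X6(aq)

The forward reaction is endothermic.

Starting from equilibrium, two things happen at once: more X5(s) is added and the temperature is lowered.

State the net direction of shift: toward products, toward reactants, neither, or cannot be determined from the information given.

left

X5 is a pure solid; its activity is 1 regardless of amount, so Q is unaffected — no shift from this change.
The forward reaction is endothermic. Lowering T favours the exothermic direction — shift to the left.
Only the nonzero effect(s) matter; the net shift is to the left.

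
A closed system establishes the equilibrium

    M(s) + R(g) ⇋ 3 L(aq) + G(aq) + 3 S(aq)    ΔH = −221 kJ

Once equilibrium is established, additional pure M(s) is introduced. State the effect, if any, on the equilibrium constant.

unchanged

The equilibrium constant depends only on temperature. This perturbation changes neither the position of equilibrium nor K.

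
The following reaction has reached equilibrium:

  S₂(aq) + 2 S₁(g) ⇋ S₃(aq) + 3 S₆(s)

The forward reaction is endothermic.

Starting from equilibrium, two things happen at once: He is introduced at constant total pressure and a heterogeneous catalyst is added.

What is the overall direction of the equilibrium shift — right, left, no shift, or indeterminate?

Adding inert gas at constant total pressure expands the volume and lowers every reacting partial pressure. With Δn_gas = 0 − 2 = -2, Q moves away from K toward the side with fewer gas moles, so the system shifts toward the side with more gas moles — to the left.
A catalyst speeds both forward and reverse rates equally; it changes neither Q nor K — no shift from this change.
Only the nonzero effect(s) matter; the net shift is to the left.

left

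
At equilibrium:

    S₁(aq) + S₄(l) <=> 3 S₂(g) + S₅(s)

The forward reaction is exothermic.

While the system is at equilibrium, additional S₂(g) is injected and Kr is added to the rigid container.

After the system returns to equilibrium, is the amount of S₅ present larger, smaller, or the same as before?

Adding S₂ (g), a product, drives the reaction to the left.
At constant volume, adding an inert gas leaves every reacting species' partial pressure unchanged, so Q is unchanged — no shift from this change.
The net shift is to the left. S₅ is a product, so its amount decreases.

decreases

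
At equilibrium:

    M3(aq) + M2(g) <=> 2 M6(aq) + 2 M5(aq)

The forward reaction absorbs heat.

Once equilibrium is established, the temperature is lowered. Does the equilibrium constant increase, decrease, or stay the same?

decreases

K depends on temperature via the van 't Hoff relation. The forward reaction is endothermic, so lowering T decreases K.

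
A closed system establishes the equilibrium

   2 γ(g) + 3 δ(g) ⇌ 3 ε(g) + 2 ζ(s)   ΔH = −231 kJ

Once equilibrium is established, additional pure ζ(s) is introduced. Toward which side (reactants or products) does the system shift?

ζ is a pure solid; its activity is 1 regardless of amount, so Q is unaffected — no shift from this change.

no shift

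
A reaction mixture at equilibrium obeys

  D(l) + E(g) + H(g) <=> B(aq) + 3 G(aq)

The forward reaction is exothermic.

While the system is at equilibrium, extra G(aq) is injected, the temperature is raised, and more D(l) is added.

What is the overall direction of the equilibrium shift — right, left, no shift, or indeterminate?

Adding G (aq), a product, drives the reaction to the left.
The forward reaction is exothermic. Raising T favours the endothermic direction — shift to the left.
D is a pure liquid; its activity is 1 regardless of amount, so Q is unaffected — no shift from this change.
Only the nonzero effect(s) matter; the net shift is to the left.

left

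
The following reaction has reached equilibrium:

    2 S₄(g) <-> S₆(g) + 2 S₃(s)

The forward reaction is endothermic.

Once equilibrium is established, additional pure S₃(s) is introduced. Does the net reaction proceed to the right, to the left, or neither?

S₃ is a pure solid; its activity is 1 regardless of amount, so Q is unaffected — no shift from this change.

no shift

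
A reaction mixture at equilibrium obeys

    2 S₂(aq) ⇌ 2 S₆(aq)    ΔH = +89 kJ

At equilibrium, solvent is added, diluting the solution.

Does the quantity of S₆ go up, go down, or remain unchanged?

Dilution scales every aqueous concentration by the same factor. Δn_aq = 2 − 2 = 0, so Q is unchanged — no shift.
No net shift occurs, so the amount of S₆ is unchanged.

unchanged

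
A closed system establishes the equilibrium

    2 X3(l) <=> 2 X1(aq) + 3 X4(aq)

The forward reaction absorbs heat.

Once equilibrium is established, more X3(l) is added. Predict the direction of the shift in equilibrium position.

no shift

X3 is a pure liquid; its activity is 1 regardless of amount, so Q is unaffected — no shift from this change.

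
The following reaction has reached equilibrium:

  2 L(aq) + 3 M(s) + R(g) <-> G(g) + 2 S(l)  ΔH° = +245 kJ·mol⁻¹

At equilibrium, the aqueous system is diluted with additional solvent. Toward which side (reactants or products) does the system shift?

Dilution lowers every aqueous concentration by the same factor. Δn_aq = 0 − 2 = -2, so the system shifts toward the side with more dissolved moles — to the left.

left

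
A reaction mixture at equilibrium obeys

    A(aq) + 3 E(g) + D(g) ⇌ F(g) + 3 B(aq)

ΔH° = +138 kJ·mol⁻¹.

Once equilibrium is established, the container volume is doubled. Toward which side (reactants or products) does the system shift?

left

Gas moles: reactants 4, products 1 (Δn_gas = -3). Expansion shifts the system toward the side with more moles of gas — to the left.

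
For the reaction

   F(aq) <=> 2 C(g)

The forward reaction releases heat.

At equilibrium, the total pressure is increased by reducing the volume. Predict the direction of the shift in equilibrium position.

Gas moles: reactants 0, products 2 (Δn_gas = +2). Compression shifts the system toward the side with fewer moles of gas — to the left.

left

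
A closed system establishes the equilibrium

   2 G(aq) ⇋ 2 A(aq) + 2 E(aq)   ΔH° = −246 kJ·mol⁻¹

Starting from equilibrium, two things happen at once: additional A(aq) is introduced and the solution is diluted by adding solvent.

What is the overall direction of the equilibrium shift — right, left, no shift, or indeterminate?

Adding A (aq), a product, drives the reaction to the left.
Dilution lowers every aqueous concentration by the same factor. Δn_aq = 4 − 2 = +2, so the system shifts toward the side with more dissolved moles — to the right.
The individual effects push in opposite directions; without quantitative information the net direction cannot be determined.

cannot be determined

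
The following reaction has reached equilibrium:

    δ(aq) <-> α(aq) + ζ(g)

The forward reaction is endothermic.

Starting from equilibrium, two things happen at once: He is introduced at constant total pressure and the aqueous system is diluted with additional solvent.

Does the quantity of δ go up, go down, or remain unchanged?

Adding inert gas at constant total pressure expands the volume and lowers every reacting partial pressure. With Δn_gas = 1 − 0 = +1, Q moves away from K toward the side with fewer gas moles, so the system shifts toward the side with more gas moles — to the right.
Dilution scales every aqueous concentration by the same factor. Δn_aq = 1 − 1 = 0, so Q is unchanged — no shift.
The net shift is to the right. δ is a reactant, so its amount decreases.

decreases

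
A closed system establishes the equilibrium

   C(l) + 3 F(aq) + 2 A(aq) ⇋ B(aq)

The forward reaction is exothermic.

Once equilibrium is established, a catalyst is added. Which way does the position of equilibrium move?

no shift

A catalyst speeds both forward and reverse rates equally; it changes neither Q nor K — no shift from this change.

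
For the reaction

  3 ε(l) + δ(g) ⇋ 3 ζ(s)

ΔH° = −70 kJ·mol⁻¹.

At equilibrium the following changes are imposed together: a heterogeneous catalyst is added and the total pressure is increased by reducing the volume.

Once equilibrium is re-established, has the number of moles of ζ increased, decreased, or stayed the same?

A catalyst speeds both forward and reverse rates equally; it changes neither Q nor K — no shift from this change.
Gas moles: reactants 1, products 0 (Δn_gas = -1). Compression shifts the system toward the side with fewer moles of gas — to the right.
The net shift is to the right. ζ is a product, so its amount increases.

increases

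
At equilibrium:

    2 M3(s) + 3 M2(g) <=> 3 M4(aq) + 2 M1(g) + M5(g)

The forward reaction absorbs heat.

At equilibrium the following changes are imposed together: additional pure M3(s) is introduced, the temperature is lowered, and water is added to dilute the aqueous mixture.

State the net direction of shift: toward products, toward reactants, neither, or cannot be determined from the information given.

cannot be determined

M3 is a pure solid; its activity is 1 regardless of amount, so Q is unaffected — no shift from this change.
The forward reaction is endothermic. Lowering T favours the exothermic direction — shift to the left.
Dilution lowers every aqueous concentration by the same factor. Δn_aq = 3 − 0 = +3, so the system shifts toward the side with more dissolved moles — to the right.
The individual effects push in opposite directions; without quantitative information the net direction cannot be determined.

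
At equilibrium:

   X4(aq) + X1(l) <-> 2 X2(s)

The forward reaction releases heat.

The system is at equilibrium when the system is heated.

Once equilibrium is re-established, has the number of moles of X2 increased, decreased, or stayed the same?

decreases

The forward reaction is exothermic. Raising T favours the endothermic direction — shift to the left.
The net shift is to the left. X2 is a product, so its amount decreases.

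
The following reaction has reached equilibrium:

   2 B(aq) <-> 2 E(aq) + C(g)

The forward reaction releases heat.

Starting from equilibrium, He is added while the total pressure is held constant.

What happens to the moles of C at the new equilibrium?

increases

Adding inert gas at constant total pressure expands the volume and lowers every reacting partial pressure. With Δn_gas = 1 − 0 = +1, Q moves away from K toward the side with fewer gas moles, so the system shifts toward the side with more gas moles — to the right.
The net shift is to the right. C is a product, so its amount increases.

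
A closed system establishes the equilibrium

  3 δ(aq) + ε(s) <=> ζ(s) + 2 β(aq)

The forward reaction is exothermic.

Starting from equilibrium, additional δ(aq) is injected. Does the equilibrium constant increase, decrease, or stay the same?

unchanged

The equilibrium constant depends only on temperature. This perturbation may move the position of equilibrium, but since T is unchanged, K itself is unchanged.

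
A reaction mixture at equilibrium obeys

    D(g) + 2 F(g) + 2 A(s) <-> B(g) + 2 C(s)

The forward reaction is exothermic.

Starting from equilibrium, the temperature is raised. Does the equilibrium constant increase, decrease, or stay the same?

K depends on temperature via the van 't Hoff relation. The forward reaction is exothermic, so raising T decreases K.

decreases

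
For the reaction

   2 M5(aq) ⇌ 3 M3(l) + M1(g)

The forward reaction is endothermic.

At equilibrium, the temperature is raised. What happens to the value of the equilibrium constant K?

K depends on temperature via the van 't Hoff relation. The forward reaction is endothermic, so raising T increases K.

increases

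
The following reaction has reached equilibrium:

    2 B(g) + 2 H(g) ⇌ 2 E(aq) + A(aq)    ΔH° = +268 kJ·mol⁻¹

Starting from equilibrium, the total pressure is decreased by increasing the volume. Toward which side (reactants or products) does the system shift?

left

Gas moles: reactants 4, products 0 (Δn_gas = -4). Expansion shifts the system toward the side with more moles of gas — to the left.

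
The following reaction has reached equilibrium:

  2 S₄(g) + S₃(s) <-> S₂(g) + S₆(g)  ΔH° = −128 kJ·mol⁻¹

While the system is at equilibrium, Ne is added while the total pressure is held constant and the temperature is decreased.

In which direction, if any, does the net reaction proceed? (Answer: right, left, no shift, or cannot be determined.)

Adding inert gas at constant total pressure expands the volume, scaling every reacting partial pressure by the same factor. Δn_gas = 2 − 2 = 0, so Q is unchanged — no shift.
The forward reaction is exothermic. Lowering T favours the exothermic direction — shift to the right.
Only the nonzero effect(s) matter; the net shift is to the right.

right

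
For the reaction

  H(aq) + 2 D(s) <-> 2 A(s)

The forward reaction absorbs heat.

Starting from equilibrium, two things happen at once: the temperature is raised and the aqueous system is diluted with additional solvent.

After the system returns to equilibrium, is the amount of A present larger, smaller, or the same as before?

cannot be determined

The forward reaction is endothermic. Raising T favours the endothermic direction — shift to the right.
Dilution lowers every aqueous concentration by the same factor. Δn_aq = 0 − 1 = -1, so the system shifts toward the side with more dissolved moles — to the left.
The two effects oppose each other, so the net shift — and hence the change in A — cannot be determined from the given information.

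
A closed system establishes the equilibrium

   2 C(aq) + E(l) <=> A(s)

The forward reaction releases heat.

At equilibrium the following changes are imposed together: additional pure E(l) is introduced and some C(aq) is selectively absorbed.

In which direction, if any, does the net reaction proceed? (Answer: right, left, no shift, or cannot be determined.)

E is a pure liquid; its activity is 1 regardless of amount, so Q is unaffected — no shift from this change.
Removing C (aq), a reactant, drives the reaction to the left.
Only the nonzero effect(s) matter; the net shift is to the left.

left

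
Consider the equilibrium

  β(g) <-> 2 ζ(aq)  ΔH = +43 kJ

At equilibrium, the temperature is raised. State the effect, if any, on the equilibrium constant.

increases

K depends on temperature via the van 't Hoff relation. The forward reaction is endothermic, so raising T increases K.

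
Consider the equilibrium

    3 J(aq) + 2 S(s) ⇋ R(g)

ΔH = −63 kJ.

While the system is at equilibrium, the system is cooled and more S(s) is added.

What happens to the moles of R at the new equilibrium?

increases

The forward reaction is exothermic. Lowering T favours the exothermic direction — shift to the right.
S is a pure solid; its activity is 1 regardless of amount, so Q is unaffected — no shift from this change.
The net shift is to the right. R is a product, so its amount increases.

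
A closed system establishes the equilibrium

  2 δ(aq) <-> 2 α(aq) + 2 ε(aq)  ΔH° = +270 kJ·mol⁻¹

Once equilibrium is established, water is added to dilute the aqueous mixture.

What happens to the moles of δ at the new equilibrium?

decreases

Dilution lowers every aqueous concentration by the same factor. Δn_aq = 4 − 2 = +2, so the system shifts toward the side with more dissolved moles — to the right.
The net shift is to the right. δ is a reactant, so its amount decreases.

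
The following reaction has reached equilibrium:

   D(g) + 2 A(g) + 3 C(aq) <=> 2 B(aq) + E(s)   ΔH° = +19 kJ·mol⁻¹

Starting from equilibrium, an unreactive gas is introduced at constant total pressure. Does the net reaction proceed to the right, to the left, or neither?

Adding inert gas at constant total pressure expands the volume and lowers every reacting partial pressure. With Δn_gas = 0 − 3 = -3, Q moves away from K toward the side with fewer gas moles, so the system shifts toward the side with more gas moles — to the left.

left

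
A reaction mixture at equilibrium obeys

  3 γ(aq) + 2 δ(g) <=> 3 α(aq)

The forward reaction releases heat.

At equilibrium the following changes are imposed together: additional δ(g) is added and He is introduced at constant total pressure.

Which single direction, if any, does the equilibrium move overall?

cannot be determined

Adding δ (g), a reactant, drives the reaction to the right.
Adding inert gas at constant total pressure expands the volume and lowers every reacting partial pressure. With Δn_gas = 0 − 2 = -2, Q moves away from K toward the side with fewer gas moles, so the system shifts toward the side with more gas moles — to the left.
The individual effects push in opposite directions; without quantitative information the net direction cannot be determined.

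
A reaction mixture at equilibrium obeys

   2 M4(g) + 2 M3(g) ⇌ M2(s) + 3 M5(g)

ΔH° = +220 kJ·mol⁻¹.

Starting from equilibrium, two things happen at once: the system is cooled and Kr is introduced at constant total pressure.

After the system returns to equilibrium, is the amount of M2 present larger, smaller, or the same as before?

decreases

The forward reaction is endothermic. Lowering T favours the exothermic direction — shift to the left.
Adding inert gas at constant total pressure expands the volume and lowers every reacting partial pressure. With Δn_gas = 3 − 4 = -1, Q moves away from K toward the side with fewer gas moles, so the system shifts toward the side with more gas moles — to the left.
The net shift is to the left. M2 is a product, so its amount decreases.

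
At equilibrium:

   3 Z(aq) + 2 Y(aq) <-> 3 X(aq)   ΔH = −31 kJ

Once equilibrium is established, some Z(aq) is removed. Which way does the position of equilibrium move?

Removing Z (aq), a reactant, drives the reaction to the left.

left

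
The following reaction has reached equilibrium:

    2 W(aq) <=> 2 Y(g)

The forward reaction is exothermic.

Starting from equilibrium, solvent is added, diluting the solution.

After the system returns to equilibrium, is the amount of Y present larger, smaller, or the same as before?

Dilution lowers every aqueous concentration by the same factor. Δn_aq = 0 − 2 = -2, so the system shifts toward the side with more dissolved moles — to the left.
The net shift is to the left. Y is a product, so its amount decreases.

decreases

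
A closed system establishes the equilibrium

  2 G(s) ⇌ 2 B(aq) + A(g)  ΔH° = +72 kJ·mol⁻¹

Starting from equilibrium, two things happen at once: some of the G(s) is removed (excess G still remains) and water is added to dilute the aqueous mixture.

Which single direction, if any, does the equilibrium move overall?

right

G is a pure solid; its activity is 1 regardless of amount, so Q is unaffected — no shift from this change.
Dilution lowers every aqueous concentration by the same factor. Δn_aq = 2 − 0 = +2, so the system shifts toward the side with more dissolved moles — to the right.
Only the nonzero effect(s) matter; the net shift is to the right.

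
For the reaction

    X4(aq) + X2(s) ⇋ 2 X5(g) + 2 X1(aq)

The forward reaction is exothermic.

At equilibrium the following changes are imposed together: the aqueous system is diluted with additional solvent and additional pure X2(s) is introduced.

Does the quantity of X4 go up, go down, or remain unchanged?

Dilution lowers every aqueous concentration by the same factor. Δn_aq = 2 − 1 = +1, so the system shifts toward the side with more dissolved moles — to the right.
X2 is a pure solid; its activity is 1 regardless of amount, so Q is unaffected — no shift from this change.
The net shift is to the right. X4 is a reactant, so its amount decreases.

decreases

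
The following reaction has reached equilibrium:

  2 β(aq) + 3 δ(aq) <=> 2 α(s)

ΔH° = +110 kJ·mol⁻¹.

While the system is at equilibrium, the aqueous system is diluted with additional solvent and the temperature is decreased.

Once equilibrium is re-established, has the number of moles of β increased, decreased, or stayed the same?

increases

Dilution lowers every aqueous concentration by the same factor. Δn_aq = 0 − 5 = -5, so the system shifts toward the side with more dissolved moles — to the left.
The forward reaction is endothermic. Lowering T favours the exothermic direction — shift to the left.
The net shift is to the left. β is a reactant, so its amount increases.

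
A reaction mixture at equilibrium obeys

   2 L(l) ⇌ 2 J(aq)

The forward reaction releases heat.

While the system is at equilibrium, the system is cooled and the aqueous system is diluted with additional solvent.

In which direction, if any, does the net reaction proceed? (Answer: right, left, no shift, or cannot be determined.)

The forward reaction is exothermic. Lowering T favours the exothermic direction — shift to the right.
Dilution lowers every aqueous concentration by the same factor. Δn_aq = 2 − 0 = +2, so the system shifts toward the side with more dissolved moles — to the right.
All effects act in the same direction — net shift to the right.

right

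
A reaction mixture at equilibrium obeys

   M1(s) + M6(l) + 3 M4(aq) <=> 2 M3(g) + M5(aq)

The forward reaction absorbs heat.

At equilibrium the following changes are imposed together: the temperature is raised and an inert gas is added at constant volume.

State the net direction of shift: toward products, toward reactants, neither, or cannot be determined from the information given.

The forward reaction is endothermic. Raising T favours the endothermic direction — shift to the right.
At constant volume, adding an inert gas leaves every reacting species' partial pressure unchanged, so Q is unchanged — no shift from this change.
Only the nonzero effect(s) matter; the net shift is to the right.

right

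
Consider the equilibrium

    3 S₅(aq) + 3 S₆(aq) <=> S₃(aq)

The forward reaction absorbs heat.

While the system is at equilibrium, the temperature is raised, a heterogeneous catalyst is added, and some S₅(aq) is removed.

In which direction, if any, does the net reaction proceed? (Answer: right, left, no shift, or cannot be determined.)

cannot be determined

The forward reaction is endothermic. Raising T favours the endothermic direction — shift to the right.
A catalyst speeds both forward and reverse rates equally; it changes neither Q nor K — no shift from this change.
Removing S₅ (aq), a reactant, drives the reaction to the left.
The individual effects push in opposite directions; without quantitative information the net direction cannot be determined.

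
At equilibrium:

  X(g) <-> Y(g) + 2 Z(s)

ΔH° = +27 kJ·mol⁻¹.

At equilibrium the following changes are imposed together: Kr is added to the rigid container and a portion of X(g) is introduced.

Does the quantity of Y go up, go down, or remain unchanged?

increases

At constant volume, adding an inert gas leaves every reacting species' partial pressure unchanged, so Q is unchanged — no shift from this change.
Adding X (g), a reactant, drives the reaction to the right.
The net shift is to the right. Y is a product, so its amount increases.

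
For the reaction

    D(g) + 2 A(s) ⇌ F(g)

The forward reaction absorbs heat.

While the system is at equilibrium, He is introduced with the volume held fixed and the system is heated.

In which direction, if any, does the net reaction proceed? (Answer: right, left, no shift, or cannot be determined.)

right

At constant volume, adding an inert gas leaves every reacting species' partial pressure unchanged, so Q is unchanged — no shift from this change.
The forward reaction is endothermic. Raising T favours the endothermic direction — shift to the right.
Only the nonzero effect(s) matter; the net shift is to the right.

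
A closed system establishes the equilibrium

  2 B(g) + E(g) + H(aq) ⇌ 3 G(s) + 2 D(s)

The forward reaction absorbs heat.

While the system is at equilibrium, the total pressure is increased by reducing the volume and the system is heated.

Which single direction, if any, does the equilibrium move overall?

Gas moles: reactants 3, products 0 (Δn_gas = -3). Compression shifts the system toward the side with fewer moles of gas — to the right.
The forward reaction is endothermic. Raising T favours the endothermic direction — shift to the right.
All effects act in the same direction — net shift to the right.

right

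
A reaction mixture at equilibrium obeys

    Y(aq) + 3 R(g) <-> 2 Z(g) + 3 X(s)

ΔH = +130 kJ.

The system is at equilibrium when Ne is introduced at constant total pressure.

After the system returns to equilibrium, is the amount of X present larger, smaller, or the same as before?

Adding inert gas at constant total pressure expands the volume and lowers every reacting partial pressure. With Δn_gas = 2 − 3 = -1, Q moves away from K toward the side with fewer gas moles, so the system shifts toward the side with more gas moles — to the left.
The net shift is to the left. X is a product, so its amount decreases.

decreases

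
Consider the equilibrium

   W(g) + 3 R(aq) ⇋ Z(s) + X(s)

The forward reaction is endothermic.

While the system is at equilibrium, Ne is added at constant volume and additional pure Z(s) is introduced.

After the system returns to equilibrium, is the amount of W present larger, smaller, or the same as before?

unchanged

At constant volume, adding an inert gas leaves every reacting species' partial pressure unchanged, so Q is unchanged — no shift from this change.
Z is a pure solid; its activity is 1 regardless of amount, so Q is unaffected — no shift from this change.
No net shift occurs, so the amount of W is unchanged.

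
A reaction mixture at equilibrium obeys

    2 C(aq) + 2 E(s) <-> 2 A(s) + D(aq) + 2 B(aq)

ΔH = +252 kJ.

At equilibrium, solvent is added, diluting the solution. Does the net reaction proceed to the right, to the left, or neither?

right

Dilution lowers every aqueous concentration by the same factor. Δn_aq = 3 − 2 = +1, so the system shifts toward the side with more dissolved moles — to the right.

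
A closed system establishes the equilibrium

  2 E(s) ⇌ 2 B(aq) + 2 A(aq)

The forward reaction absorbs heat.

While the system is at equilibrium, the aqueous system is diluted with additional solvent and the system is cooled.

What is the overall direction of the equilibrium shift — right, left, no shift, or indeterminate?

Dilution lowers every aqueous concentration by the same factor. Δn_aq = 4 − 0 = +4, so the system shifts toward the side with more dissolved moles — to the right.
The forward reaction is endothermic. Lowering T favours the exothermic direction — shift to the left.
The individual effects push in opposite directions; without quantitative information the net direction cannot be determined.

cannot be determined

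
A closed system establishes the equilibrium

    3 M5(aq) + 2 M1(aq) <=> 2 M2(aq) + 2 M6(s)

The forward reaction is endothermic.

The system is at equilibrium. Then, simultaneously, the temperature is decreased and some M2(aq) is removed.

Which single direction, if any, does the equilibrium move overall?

cannot be determined

The forward reaction is endothermic. Lowering T favours the exothermic direction — shift to the left.
Removing M2 (aq), a product, drives the reaction to the right.
The individual effects push in opposite directions; without quantitative information the net direction cannot be determined.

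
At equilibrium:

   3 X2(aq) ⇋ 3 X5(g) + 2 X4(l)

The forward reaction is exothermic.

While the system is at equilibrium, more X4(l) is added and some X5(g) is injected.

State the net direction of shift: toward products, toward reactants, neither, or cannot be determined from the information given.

X4 is a pure liquid; its activity is 1 regardless of amount, so Q is unaffected — no shift from this change.
Adding X5 (g), a product, drives the reaction to the left.
Only the nonzero effect(s) matter; the net shift is to the left.

left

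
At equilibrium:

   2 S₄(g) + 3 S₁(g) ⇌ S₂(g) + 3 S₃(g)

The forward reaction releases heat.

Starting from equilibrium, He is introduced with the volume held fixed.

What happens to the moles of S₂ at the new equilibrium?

unchanged

At constant volume, adding an inert gas leaves every reacting species' partial pressure unchanged, so Q is unchanged — no shift from this change.
No net shift occurs, so the amount of S₂ is unchanged.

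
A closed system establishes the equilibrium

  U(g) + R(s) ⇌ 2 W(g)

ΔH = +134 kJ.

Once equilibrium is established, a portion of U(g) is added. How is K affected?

The equilibrium constant depends only on temperature. This perturbation may move the position of equilibrium, but since T is unchanged, K itself is unchanged.

unchanged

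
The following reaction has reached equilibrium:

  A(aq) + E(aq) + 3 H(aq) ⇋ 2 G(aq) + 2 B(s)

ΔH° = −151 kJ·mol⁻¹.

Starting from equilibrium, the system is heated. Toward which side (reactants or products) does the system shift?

left

The forward reaction is exothermic. Raising T favours the endothermic direction — shift to the left.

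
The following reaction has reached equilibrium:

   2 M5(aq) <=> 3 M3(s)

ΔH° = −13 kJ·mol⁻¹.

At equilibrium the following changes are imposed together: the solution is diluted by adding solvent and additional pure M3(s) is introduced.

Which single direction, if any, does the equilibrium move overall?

left

Dilution lowers every aqueous concentration by the same factor. Δn_aq = 0 − 2 = -2, so the system shifts toward the side with more dissolved moles — to the left.
M3 is a pure solid; its activity is 1 regardless of amount, so Q is unaffected — no shift from this change.
Only the nonzero effect(s) matter; the net shift is to the left.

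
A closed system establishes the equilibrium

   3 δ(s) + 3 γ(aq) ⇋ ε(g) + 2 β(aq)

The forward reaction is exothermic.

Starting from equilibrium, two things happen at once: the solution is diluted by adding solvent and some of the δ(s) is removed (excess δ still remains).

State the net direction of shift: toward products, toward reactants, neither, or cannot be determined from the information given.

left

Dilution lowers every aqueous concentration by the same factor. Δn_aq = 2 − 3 = -1, so the system shifts toward the side with more dissolved moles — to the left.
δ is a pure solid; its activity is 1 regardless of amount, so Q is unaffected — no shift from this change.
Only the nonzero effect(s) matter; the net shift is to the left.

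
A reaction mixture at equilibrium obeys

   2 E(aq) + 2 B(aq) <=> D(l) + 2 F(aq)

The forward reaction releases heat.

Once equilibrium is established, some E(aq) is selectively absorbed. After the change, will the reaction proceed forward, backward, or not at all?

Removing E (aq), a reactant, drives the reaction to the left.

left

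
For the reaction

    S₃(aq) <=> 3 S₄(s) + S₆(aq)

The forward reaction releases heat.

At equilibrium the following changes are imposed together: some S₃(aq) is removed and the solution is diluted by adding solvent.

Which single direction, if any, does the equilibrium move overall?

Removing S₃ (aq), a reactant, drives the reaction to the left.
Dilution scales every aqueous concentration by the same factor. Δn_aq = 1 − 1 = 0, so Q is unchanged — no shift.
Only the nonzero effect(s) matter; the net shift is to the left.

left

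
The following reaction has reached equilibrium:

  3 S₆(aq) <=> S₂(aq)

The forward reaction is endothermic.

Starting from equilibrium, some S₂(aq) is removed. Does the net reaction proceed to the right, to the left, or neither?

Removing S₂ (aq), a product, drives the reaction to the right.

right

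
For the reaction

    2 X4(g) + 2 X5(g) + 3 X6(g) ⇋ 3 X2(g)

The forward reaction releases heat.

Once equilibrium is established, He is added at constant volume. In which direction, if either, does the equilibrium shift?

At constant volume, adding an inert gas leaves every reacting species' partial pressure unchanged, so Q is unchanged — no shift from this change.

no shift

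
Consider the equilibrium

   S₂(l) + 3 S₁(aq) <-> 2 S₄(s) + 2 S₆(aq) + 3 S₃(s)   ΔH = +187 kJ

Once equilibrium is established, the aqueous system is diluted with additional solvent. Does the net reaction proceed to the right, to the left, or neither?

Dilution lowers every aqueous concentration by the same factor. Δn_aq = 2 − 3 = -1, so the system shifts toward the side with more dissolved moles — to the left.

left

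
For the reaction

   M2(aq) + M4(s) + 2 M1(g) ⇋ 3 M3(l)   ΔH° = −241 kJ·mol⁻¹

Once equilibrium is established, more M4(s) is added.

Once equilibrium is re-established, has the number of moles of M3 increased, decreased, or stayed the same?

M4 is a pure solid; its activity is 1 regardless of amount, so Q is unaffected — no shift from this change.
No net shift occurs, so the amount of M3 is unchanged.

unchanged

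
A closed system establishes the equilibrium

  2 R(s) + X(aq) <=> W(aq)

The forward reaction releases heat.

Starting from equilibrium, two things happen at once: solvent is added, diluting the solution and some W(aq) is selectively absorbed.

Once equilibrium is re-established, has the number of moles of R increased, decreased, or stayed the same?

decreases

Dilution scales every aqueous concentration by the same factor. Δn_aq = 1 − 1 = 0, so Q is unchanged — no shift.
Removing W (aq), a product, drives the reaction to the right.
The net shift is to the right. R is a reactant, so its amount decreases.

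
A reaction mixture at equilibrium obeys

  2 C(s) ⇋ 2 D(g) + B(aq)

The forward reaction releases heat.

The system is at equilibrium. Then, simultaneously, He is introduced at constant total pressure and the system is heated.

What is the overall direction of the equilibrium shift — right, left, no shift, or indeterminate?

cannot be determined

Adding inert gas at constant total pressure expands the volume and lowers every reacting partial pressure. With Δn_gas = 2 − 0 = +2, Q moves away from K toward the side with fewer gas moles, so the system shifts toward the side with more gas moles — to the right.
The forward reaction is exothermic. Raising T favours the endothermic direction — shift to the left.
The individual effects push in opposite directions; without quantitative information the net direction cannot be determined.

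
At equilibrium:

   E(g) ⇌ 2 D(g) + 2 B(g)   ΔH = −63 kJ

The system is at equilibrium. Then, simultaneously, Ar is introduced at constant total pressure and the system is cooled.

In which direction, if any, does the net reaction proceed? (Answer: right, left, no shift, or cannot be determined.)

right

Adding inert gas at constant total pressure expands the volume and lowers every reacting partial pressure. With Δn_gas = 4 − 1 = +3, Q moves away from K toward the side with fewer gas moles, so the system shifts toward the side with more gas moles — to the right.
The forward reaction is exothermic. Lowering T favours the exothermic direction — shift to the right.
All effects act in the same direction — net shift to the right.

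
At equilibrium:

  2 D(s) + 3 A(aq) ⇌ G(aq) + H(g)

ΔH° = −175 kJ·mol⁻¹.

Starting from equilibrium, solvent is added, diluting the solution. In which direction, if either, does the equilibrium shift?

left

Dilution lowers every aqueous concentration by the same factor. Δn_aq = 1 − 3 = -2, so the system shifts toward the side with more dissolved moles — to the left.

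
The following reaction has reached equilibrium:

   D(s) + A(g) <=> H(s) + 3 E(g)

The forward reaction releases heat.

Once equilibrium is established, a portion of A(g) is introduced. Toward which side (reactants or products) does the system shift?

Adding A (g), a reactant, drives the reaction to the right.

right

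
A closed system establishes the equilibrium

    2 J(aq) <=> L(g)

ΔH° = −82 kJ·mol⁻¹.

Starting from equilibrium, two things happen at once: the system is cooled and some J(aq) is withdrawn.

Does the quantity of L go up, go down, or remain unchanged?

The forward reaction is exothermic. Lowering T favours the exothermic direction — shift to the right.
Removing J (aq), a reactant, drives the reaction to the left.
The two effects oppose each other, so the net shift — and hence the change in L — cannot be determined from the given information.

cannot be determined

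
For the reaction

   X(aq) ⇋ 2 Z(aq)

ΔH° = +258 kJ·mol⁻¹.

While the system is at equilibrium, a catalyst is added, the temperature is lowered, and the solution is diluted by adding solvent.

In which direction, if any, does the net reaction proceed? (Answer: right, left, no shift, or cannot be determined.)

cannot be determined

A catalyst speeds both forward and reverse rates equally; it changes neither Q nor K — no shift from this change.
The forward reaction is endothermic. Lowering T favours the exothermic direction — shift to the left.
Dilution lowers every aqueous concentration by the same factor. Δn_aq = 2 − 1 = +1, so the system shifts toward the side with more dissolved moles — to the right.
The individual effects push in opposite directions; without quantitative information the net direction cannot be determined.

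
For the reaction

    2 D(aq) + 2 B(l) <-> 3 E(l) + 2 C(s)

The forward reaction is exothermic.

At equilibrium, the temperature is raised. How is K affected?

K depends on temperature via the van 't Hoff relation. The forward reaction is exothermic, so raising T decreases K.

decreases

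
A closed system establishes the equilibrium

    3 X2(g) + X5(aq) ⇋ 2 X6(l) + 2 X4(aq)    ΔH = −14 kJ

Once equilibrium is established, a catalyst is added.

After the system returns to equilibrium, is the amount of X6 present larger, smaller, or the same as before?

A catalyst speeds both forward and reverse rates equally; it changes neither Q nor K — no shift from this change.
No net shift occurs, so the amount of X6 is unchanged.

unchanged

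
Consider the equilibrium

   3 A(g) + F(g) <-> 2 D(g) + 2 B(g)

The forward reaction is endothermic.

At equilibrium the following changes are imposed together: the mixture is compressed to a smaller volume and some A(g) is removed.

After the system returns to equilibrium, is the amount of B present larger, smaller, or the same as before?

decreases

Gas moles: reactants 4, products 4. Δn_gas = 0, so a volume change leaves Q equal to K — no shift from this change.
Removing A (g), a reactant, drives the reaction to the left.
The net shift is to the left. B is a product, so its amount decreases.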